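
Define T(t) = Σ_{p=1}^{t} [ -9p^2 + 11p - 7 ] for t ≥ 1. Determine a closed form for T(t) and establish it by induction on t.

We claim T(t) = -t(3t^2 - t + 3) for all t ≥ 1.
Base case (t = 1): T(1) = -5, and the closed form gives -5. They agree.
For the inductive step, assume it holds for an arbitrary p ≥ 1, so T(p) = p(-3p^2 + p - 3).
Then T(p+1) = T(p) + (11p - 9(p + 1)^2 + 4) = (p(-3p^2 + p - 3)) + (11p - 9(p + 1)^2 + 4).
Simplifying, T(p+1) = -(p + 1)(3p^2 + 5p + 5) = -(p+1)(3(p+1)^2 - (p+1) + 3),
which is the closed form with t = p+1.
This completes the induction.

T(t) = -t(3t^2 - t + 3)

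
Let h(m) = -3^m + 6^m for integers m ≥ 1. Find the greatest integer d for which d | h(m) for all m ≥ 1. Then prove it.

Computing the first values: h(1) = 3 and h(2) = 27; gcd(3, 27) = 3, so d ≤ 3.
We prove 3 | -3^m + 6^m for all m ≥ 1 by induction on m.
For the base case m = 1: h(1) = 3 = 3·(1), so 3 | h(1).
Inductive step: suppose the statement holds for some k ≥ 1, i.e. 3 | h(k). Then
6^{k+1} − 3^{k+1} = 6·6^k − 3·3^k = 6·(6^k − 3^k) + (3)·3^k. The first term is divisible by 3 by the inductive hypothesis, and the second term (3)·3^k is divisible by 3 since 3 | 3. Hence 3 | h(k+1).
This completes the induction.
Therefore the largest such d is 3.

d = 3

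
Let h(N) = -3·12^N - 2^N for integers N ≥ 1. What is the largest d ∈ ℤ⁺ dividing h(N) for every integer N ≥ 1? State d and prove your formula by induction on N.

d = 2

Computing the first values: h(1) = -38 and h(2) = -436; gcd(-38, -436) = 2, so d ≤ 2.
We prove 2 | -3·12^N - 2^N for all N ≥ 1 by induction on N.
When N = 1: h(1) = -38 = 2·(-19), so 2 | h(1).
Inductive step: suppose the statement holds for some i ≥ 1, i.e. 2 | h(i). Then
h(i+1) − 12·h(i) = (-3·12^(i+1) - 2^(i+1)) − 12·(-3·12^i - 2^i) = (-1)·2^i·(2 − 12) = (10)·2^i. Since 2 | h(i) by the inductive hypothesis, 2 | 12·h(i); and 2 | 10 since 10 = 2·5. Therefore 2 | h(i+1).
Hence, by induction on N, the claim holds for every N ≥ 1.
Therefore the largest such d is 2.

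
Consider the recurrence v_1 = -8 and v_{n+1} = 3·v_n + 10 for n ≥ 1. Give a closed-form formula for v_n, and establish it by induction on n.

v_n = -3^n - 5

Computing the first terms: v_1 = -8, v_2 = -14, v_3 = -32. This suggests v_n = -3^n - 5.
Base case (n = 1): the formula gives -8 = -8 = v_1.
Suppose the result is true for n = i, so v_i = -3^i - 5.
Then v_{i+1} = 3·v_i + 10 = 3·(-3^i - 5) + 10 = -3^(i + 1) - 5,
which is the claimed formula at n = i+1.
This completes the induction.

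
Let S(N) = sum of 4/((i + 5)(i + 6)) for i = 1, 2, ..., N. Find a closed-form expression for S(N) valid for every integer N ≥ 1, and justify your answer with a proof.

We claim S(N) = 2N/(3(N + 6)) for all N ≥ 1.
For the base case N = 1: S(1) = 2/21, and the closed form gives 2/21. They agree.
For the inductive step, assume it holds for an arbitrary i ≥ 1, so S(i) = 2i/(3(i + 6)).
Then S(i+1) = S(i) + (4/((i + 6)(i + 7))) = (2i/(3(i + 6))) + (4/((i + 6)(i + 7))).
Simplifying, S(i+1) = 2(i + 1)/(3(i + 7)) = 2(i+1)/(3((i+1) + 6)),
which is the closed form with N = i+1.
By the principle of mathematical induction, the result holds for all N ≥ 1.

S(N) = 2N/(3(N + 6))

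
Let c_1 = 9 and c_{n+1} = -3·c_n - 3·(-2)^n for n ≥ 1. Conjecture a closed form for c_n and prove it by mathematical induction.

c_n = -3(-2)^n - (-3)^n

Computing the first terms: c_1 = 9, c_2 = -21, c_3 = 51. This suggests c_n = -3(-2)^n - (-3)^n.
Base case (n = 1): the formula gives 9 = 9 = c_1.
Suppose the result is true for n = p, so c_p = -3(-2)^p - (-3)^p.
Then c_{p+1} = -3·c_p - 3·(-2)^p = -3·(-3(-2)^p - (-3)^p) - 3·(-2)^p = -3(-2)^(p + 1) - (-3)^(p + 1),
which is the claimed formula at n = p+1.
This completes the induction.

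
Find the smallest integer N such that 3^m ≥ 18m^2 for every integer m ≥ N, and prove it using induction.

At m = 5: 243 < 450, so the inequality fails and N ≥ 6. We prove 3^m ≥ 18m^2 for all m ≥ 6.
When m = 6: 3^m = 729 and 18m^2 = 648, so 729 ≥ 648.
Suppose the result is true for m = i, so 3^i ≥ 18i^2.
Then 3^(i + 1) = 3·(3^i) ≥ 3·(18i^2).
Also, for i ≥ 6 we have 3·(18i^2) ≥ 18(i+1)^2, since 3 ≥ (1 + 1/i)^2 for all i ≥ 6.
Combining, 3^(i + 1) ≥ 18(i+1)^2.
By induction, the statement is established for all m ≥ 6.
Hence the smallest such N is 6.

N = 6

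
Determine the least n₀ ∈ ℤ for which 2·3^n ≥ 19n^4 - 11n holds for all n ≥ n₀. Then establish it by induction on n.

At n = 10: 118098 < 189890, so the inequality fails and n₀ ≥ 11. We prove 2·3^n ≥ 19n^4 - 11n for all n ≥ 11.
Base case (n = 11): 2·3^n = 354294 and 19n^4 - 11n = 278058, so 354294 ≥ 278058.
Inductive step: suppose the statement holds for some k ≥ 11, so 2·3^k ≥ 19k^4 - 11k.
Then 2·3^(k + 1) = 3·(2·3^k) ≥ 3·(19k^4 - 11k).
Also, for k ≥ 11 we have 3·(19k^4 - 11k) ≥ 19(k+1)^4 - 11(k+1), since 3·(19k^4 - 11k) − (19(k+1)^4 - 11(k+1)) = 38k^4 - 76k^3 - 114k^2 - 98k - 8, which is nonnegative for all k ≥ 11.
Combining, 2·3^(k + 1) ≥ 19(k+1)^4 - 11(k+1).
Hence, by induction on n, the claim holds for every n ≥ 11.
Hence the smallest such n₀ is 11.

n₀ = 11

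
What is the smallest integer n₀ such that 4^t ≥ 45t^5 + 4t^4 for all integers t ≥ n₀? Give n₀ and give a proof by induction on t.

At t = 11: 4194304 < 7305859, so the inequality fails and n₀ ≥ 12. We prove 4^t ≥ 45t^5 + 4t^4 for all t ≥ 12.
When t = 12: 4^t = 16777216 and 45t^5 + 4t^4 = 11280384, so 16777216 ≥ 11280384.
For the inductive step, assume it holds for an arbitrary k ≥ 12, so 4^k ≥ 45k^5 + 4k^4.
Then 4^(k + 1) = 4·(4^k) ≥ 4·(45k^5 + 4k^4).
Also, for k ≥ 12 we have 4·(45k^5 + 4k^4) ≥ 45(k+1)^5 + 4(k+1)^4, since 4·(45k^5 + 4k^4) − (45(k+1)^5 + 4(k+1)^4) = 135k^5 - 213k^4 - 466k^3 - 474k^2 - 241k - 49, which is nonnegative for all k ≥ 12.
Combining, 4^(k + 1) ≥ 45(k+1)^5 + 4(k+1)^4.
Hence, by induction on t, the claim holds for every t ≥ 12.
Hence the smallest such n₀ is 12.

n₀ = 12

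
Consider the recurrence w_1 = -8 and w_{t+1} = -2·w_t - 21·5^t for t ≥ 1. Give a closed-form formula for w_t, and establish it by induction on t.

Computing the first terms: w_1 = -8, w_2 = -89, w_3 = -347. This suggests w_t = 7(-2)^(t - 1) - 3·5^t.
When t = 1: the formula gives -8 = -8 = w_1.
Inductive step: assume the claim holds for t = r, so w_r = 7(-2)^(r - 1) - 3·5^r.
Then w_{r+1} = -2·w_r - 21·5^r = -2·(7(-2)^(r - 1) - 3·5^r) - 21·5^r = 7(-2)^r - 3·5^(r + 1) = 7(-2)^((r+1) - 1) - 3·5^(r+1),
which is the claimed formula at t = r+1.
By the principle of mathematical induction, the result holds for all t ≥ 1.

w_t = 7(-2)^(t - 1) - 3·5^t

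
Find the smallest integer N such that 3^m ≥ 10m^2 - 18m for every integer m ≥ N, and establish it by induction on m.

N = 5

At m = 4: 81 < 88, so the inequality fails and N ≥ 5. We prove 3^m ≥ 10m^2 - 18m for all m ≥ 5.
For the base case m = 5: 3^m = 243 and 10m^2 - 18m = 160, so 243 ≥ 160.
Inductive step: assume the claim holds for m = r, so 3^r ≥ 10r^2 - 18r.
Then 3^(r + 1) = 3·(3^r) ≥ 3·(10r^2 - 18r).
Also, for r ≥ 5 we have 3·(10r^2 - 18r) ≥ 10(r+1)^2 - 18(r+1), since 3·(10r^2 - 18r) − (10(r+1)^2 - 18(r+1)) = 20r^2 - 56r + 8, which is nonnegative for all r ≥ 5.
Combining, 3^(r + 1) ≥ 10(r+1)^2 - 18(r+1).
Hence, by induction on m, the claim holds for every m ≥ 5.
Hence the smallest such N is 5.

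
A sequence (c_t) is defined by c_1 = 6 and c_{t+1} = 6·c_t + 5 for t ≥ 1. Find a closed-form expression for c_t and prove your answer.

Computing the first terms: c_1 = 6, c_2 = 41, c_3 = 251. This suggests c_t = 7·6^(t - 1) - 1.
When t = 1: the formula gives 6 = 6 = c_1.
Suppose the result is true for t = r, so c_r = 7·6^(r - 1) - 1.
Then c_{r+1} = 6·c_r + 5 = 6·(7·6^(r - 1) - 1) + 5 = 7·6^r - 1 = 7·6^((r+1) - 1) - 1,
which is the claimed formula at t = r+1.
By induction, the statement is established for all t ≥ 1.

c_t = 7·6^(t - 1) - 1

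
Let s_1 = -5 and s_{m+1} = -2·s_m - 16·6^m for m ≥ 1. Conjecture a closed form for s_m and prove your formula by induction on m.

Computing the first terms: s_1 = -5, s_2 = -86, s_3 = -404. This suggests s_m = 7(-2)^(m - 1) - 2·6^m.
Base case (m = 1): the formula gives -5 = -5 = s_1.
Inductive step: assume the claim holds for m = p, so s_p = 7(-2)^(p - 1) - 2·6^p.
Then s_{p+1} = -2·s_p - 16·6^p = -2·(7(-2)^(p - 1) - 2·6^p) - 16·6^p = 7(-2)^p - 2·6^(p + 1) = 7(-2)^((p+1) - 1) - 2·6^(p+1),
which is the claimed formula at m = p+1.
Hence, by induction on m, the claim holds for every m ≥ 1.

s_m = 7(-2)^(m - 1) - 2·6^m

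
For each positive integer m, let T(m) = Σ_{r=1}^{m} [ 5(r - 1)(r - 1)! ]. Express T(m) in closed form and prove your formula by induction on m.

T(m) = 5m! - 5

We claim T(m) = 5m! - 5 for all m ≥ 1.
When m = 1: T(1) = 0, and the closed form gives 0. They agree.
Inductive step: assume the claim holds for m = r, so T(r) = 5r! - 5.
Then T(r+1) = T(r) + (5r·r!) = (5r! - 5) + (5r·r!).
Simplifying, T(r+1) = 5(r+1)! - 5,
which is the closed form with m = r+1.
By induction, the statement is established for all m ≥ 1.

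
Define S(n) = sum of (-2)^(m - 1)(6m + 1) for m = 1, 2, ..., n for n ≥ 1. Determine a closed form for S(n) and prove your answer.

We claim S(n) = -(-2)^n(2n + 1) + 1 for all n ≥ 1.
Base case (n = 1): S(1) = 7, and the closed form gives 7. They agree.
For the inductive step, assume it holds for an arbitrary m ≥ 1, so S(m) = -(-2)^m(2m + 1) + 1.
Then S(m+1) = S(m) + ((-2)^m(6m + 7)) = (-(-2)^m(2m + 1) + 1) + ((-2)^m(6m + 7)).
Simplifying, S(m+1) = 4(-2)^m·m + 6(-2)^m + 1 = -(-2)^(m+1)(2(m+1) + 1) + 1,
which is the closed form with n = m+1.
By the principle of mathematical induction, the result holds for all n ≥ 1.

S(n) = -(-2)^n(2n + 1) + 1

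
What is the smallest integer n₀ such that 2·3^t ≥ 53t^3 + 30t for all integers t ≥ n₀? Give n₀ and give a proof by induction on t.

At t = 8: 13122 < 27376, so the inequality fails and n₀ ≥ 9. We prove 2·3^t ≥ 53t^3 + 30t for all t ≥ 9.
Base step (t = 9): 2·3^t = 39366 and 53t^3 + 30t = 38907, so 39366 ≥ 38907.
For the inductive step, assume it holds for an arbitrary k ≥ 9, so 2·3^k ≥ 53k^3 + 30k.
Then 2·3^(k + 1) = 3·(2·3^k) ≥ 3·(53k^3 + 30k).
Also, for k ≥ 9 we have 3·(53k^3 + 30k) ≥ 53(k+1)^3 + 30(k+1), since 3·(53k^3 + 30k) − (53(k+1)^3 + 30(k+1)) = 106k^3 - 159k^2 - 99k - 83, which is nonnegative for all k ≥ 9.
Combining, 2·3^(k + 1) ≥ 53(k+1)^3 + 30(k+1).
By the principle of mathematical induction, the result holds for all t ≥ 9.
Hence the smallest such n₀ is 9.

n₀ = 9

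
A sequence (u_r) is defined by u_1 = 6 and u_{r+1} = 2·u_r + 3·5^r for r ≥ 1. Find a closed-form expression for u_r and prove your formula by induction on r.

Computing the first terms: u_1 = 6, u_2 = 27, u_3 = 129. This suggests u_r = 2^(r - 1) + 5^r.
Base case (r = 1): the formula gives 6 = 6 = u_1.
Inductive step: assume the claim holds for r = j, so u_j = 2^(j - 1) + 5^j.
Then u_{j+1} = 2·u_j + 3·5^j = 2·(2^(j - 1) + 5^j) + 3·5^j = 2^j + 5^(j + 1) = 2^((j+1) - 1) + 5^(j+1),
which is the claimed formula at r = j+1.
Hence, by induction on r, the claim holds for every r ≥ 1.

u_r = 2^(r - 1) + 5^r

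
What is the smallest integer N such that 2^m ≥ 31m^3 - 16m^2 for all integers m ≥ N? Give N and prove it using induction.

N = 18

At m = 17: 131072 < 147679, so the inequality fails and N ≥ 18. We prove 2^m ≥ 31m^3 - 16m^2 for all m ≥ 18.
Base case (m = 18): 2^m = 262144 and 31m^3 - 16m^2 = 175608, so 262144 ≥ 175608.
For the inductive step, assume it holds for an arbitrary p ≥ 18, so 2^p ≥ 31p^3 - 16p^2.
Then 2^(p + 1) = 2·(2^p) ≥ 2·(31p^3 - 16p^2).
Also, for p ≥ 18 we have 2·(31p^3 - 16p^2) ≥ 31(p+1)^3 - 16(p+1)^2, since 2·(31p^3 - 16p^2) − (31(p+1)^3 - 16(p+1)^2) = 31p^3 - 109p^2 - 61p - 15, which is nonnegative for all p ≥ 18.
Combining, 2^(p + 1) ≥ 31(p+1)^3 - 16(p+1)^2.
By the principle of mathematical induction, the result holds for all m ≥ 18.
Hence the smallest such N is 18.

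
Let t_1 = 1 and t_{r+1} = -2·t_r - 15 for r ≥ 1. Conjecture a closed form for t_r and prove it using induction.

Computing the first terms: t_1 = 1, t_2 = -17, t_3 = 19. This suggests t_r = -3(-2)^r - 5.
For the base case r = 1: the formula gives 1 = 1 = t_1.
Inductive step: suppose the statement holds for some p ≥ 1, so t_p = -3(-2)^p - 5.
Then t_{p+1} = -2·t_p - 15 = -2·(-3(-2)^p - 5) - 15 = -3(-2)^(p + 1) - 5,
which is the claimed formula at r = p+1.
Hence, by induction on r, the claim holds for every r ≥ 1.

t_r = -3(-2)^r - 5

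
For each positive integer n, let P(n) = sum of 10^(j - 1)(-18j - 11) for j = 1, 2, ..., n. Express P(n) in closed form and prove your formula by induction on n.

We claim P(n) = -10^n(2n + 1) + 1 for all n ≥ 1.
Base step (n = 1): P(1) = -29, and the closed form gives -29. They agree.
For the inductive step, assume it holds for an arbitrary j ≥ 1, so P(j) = -10^j(2j + 1) + 1.
Then P(j+1) = P(j) + (10^j(-18j - 29)) = (-10^j(2j + 1) + 1) + (10^j(-18j - 29)).
Simplifying, P(j+1) = -20·10^j·j - 30·10^j + 1 = -10^(j+1)(2(j+1) + 1) + 1,
which is the closed form with n = j+1.
Hence, by induction on n, the claim holds for every n ≥ 1.

P(n) = -10^n(2n + 1) + 1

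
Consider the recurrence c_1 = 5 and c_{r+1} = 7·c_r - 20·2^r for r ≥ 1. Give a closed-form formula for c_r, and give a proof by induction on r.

Computing the first terms: c_1 = 5, c_2 = -5, c_3 = -115. This suggests c_r = 2^(r + 2) - 3·7^(r - 1).
Base step (r = 1): the formula gives 5 = 5 = c_1.
Suppose the result is true for r = j, so c_j = 2^(j + 2) - 3·7^(j - 1).
Then c_{j+1} = 7·c_j - 20·2^j = 7·(2^(j + 2) - 3·7^(j - 1)) - 20·2^j = 2^(j + 3) - 3·7^j = 2^((j+1) + 2) - 3·7^((j+1) - 1),
which is the claimed formula at r = j+1.
By the principle of mathematical induction, the result holds for all r ≥ 1.

c_r = 2^(r + 2) - 3·7^(r - 1)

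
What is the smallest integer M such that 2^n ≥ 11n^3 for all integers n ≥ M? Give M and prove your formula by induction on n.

At n = 15: 32768 < 37125, so the inequality fails and M ≥ 16. We prove 2^n ≥ 11n^3 for all n ≥ 16.
Base case (n = 16): 2^n = 65536 and 11n^3 = 45056, so 65536 ≥ 45056.
Suppose the result is true for n = r, so 2^r ≥ 11r^3.
Then 2^(r + 1) = 2·(2^r) ≥ 2·(11r^3).
Also, for r ≥ 16 we have 2·(11r^3) ≥ 11(r+1)^3, since 2 ≥ (1 + 1/r)^3 for all r ≥ 16.
Combining, 2^(r + 1) ≥ 11(r+1)^3.
By induction, the statement is established for all n ≥ 16.
Hence the smallest such M is 16.

M = 16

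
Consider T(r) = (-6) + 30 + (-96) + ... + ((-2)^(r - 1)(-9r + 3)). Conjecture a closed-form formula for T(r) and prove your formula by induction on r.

T(r) = 3(-2)^r·r

We claim T(r) = 3(-2)^r·r for all r ≥ 1.
For the base case r = 1: T(1) = -6, and the closed form gives -6. They agree.
Suppose the result is true for r = k, so T(k) = 3(-2)^k·k.
Then T(k+1) = T(k) + ((-2)^k(-9k - 6)) = (3(-2)^k·k) + ((-2)^k(-9k - 6)).
Simplifying, T(k+1) = (-2)^(k + 1)(3k + 3) = 3(-2)^(k+1)·(k+1),
which is the closed form with r = k+1.
Hence, by induction on r, the claim holds for every r ≥ 1.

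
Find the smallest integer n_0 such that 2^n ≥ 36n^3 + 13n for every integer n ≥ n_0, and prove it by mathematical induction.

n_0 = 18

At n = 17: 131072 < 177089, so the inequality fails and n_0 ≥ 18. We prove 2^n ≥ 36n^3 + 13n for all n ≥ 18.
For the base case n = 18: 2^n = 262144 and 36n^3 + 13n = 210186, so 262144 ≥ 210186.
Suppose the result is true for n = p, so 2^p ≥ 36p^3 + 13p.
Then 2^(p + 1) = 2·(2^p) ≥ 2·(36p^3 + 13p).
Also, for p ≥ 18 we have 2·(36p^3 + 13p) ≥ 36(p+1)^3 + 13(p+1), since 2·(36p^3 + 13p) − (36(p+1)^3 + 13(p+1)) = 36p^3 - 108p^2 - 95p - 49, which is nonnegative for all p ≥ 18.
Combining, 2^(p + 1) ≥ 36(p+1)^3 + 13(p+1).
By the principle of mathematical induction, the result holds for all n ≥ 18.
Hence the smallest such n_0 is 18.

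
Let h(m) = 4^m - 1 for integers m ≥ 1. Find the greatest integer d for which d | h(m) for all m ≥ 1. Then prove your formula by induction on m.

d = 3

Computing the first values: h(1) = 3 and h(2) = 15; gcd(3, 15) = 3, so d ≤ 3.
We prove 3 | 4^m - 1 for all m ≥ 1 by induction on m.
For the base case m = 1: h(1) = 3 = 3·(1), so 3 | h(1).
Suppose the result is true for m = i, i.e. 3 | h(i). Then
4^{i+1} − 1^{i+1} = 4·4^i − 1·1^i = 4·(4^i − 1^i) + (3)·1^i. The first term is divisible by 3 by the inductive hypothesis, and the second term (3)·1^i is divisible by 3 since 3 | 3. Hence 3 | h(i+1).
By the principle of mathematical induction, the result holds for all m ≥ 1.
Therefore the largest such d is 3.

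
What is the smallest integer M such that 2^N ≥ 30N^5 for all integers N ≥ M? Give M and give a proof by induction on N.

At N = 29: 536870912 < 615334470, so the inequality fails and M ≥ 30. We prove 2^N ≥ 30N^5 for all N ≥ 30.
Base case (N = 30): 2^N = 1073741824 and 30N^5 = 729000000, so 1073741824 ≥ 729000000.
Suppose the result is true for N = k, so 2^k ≥ 30k^5.
Then 2^(k + 1) = 2·(2^k) ≥ 2·(30k^5).
Also, for k ≥ 30 we have 2·(30k^5) ≥ 30(k+1)^5, since 2 ≥ (1 + 1/k)^5 for all k ≥ 30.
Combining, 2^(k + 1) ≥ 30(k+1)^5.
This completes the induction.
Hence the smallest such M is 30.

M = 30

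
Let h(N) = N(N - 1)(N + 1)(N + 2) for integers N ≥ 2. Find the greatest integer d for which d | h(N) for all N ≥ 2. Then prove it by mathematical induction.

Computing the first values: h(2) = 24 and h(3) = 120; gcd(24, 120) = 24, so d ≤ 24.
We prove 24 | N(N - 1)(N + 1)(N + 2) for all N ≥ 2 by induction on N.
Base step (N = 2): h(2) = 24 = 24·(1), so 24 | h(2).
Inductive step: suppose the statement holds for some i ≥ 2, i.e. 24 | h(i). Then
h(i+1) − h(i) = i·(i+1)·(i+2)·(i+3) − (i-1)·i·(i+1)·(i+2) = i·(i+1)·(i+2)·[(i+3) − (i-1)] = 4·i·(i+1)·(i+2). The product of 3 consecutive integers is divisible by (3)! = 6, so h(i+1) − h(i) is divisible by 4·6 = 24. By the inductive hypothesis 24 | h(i), hence 24 | h(i+1).
By induction, the statement is established for all N ≥ 2.
Therefore the largest such d is 24.

d = 24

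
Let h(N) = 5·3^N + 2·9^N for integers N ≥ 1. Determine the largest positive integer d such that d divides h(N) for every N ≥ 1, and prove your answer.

Computing the first values: h(1) = 33 and h(2) = 207; gcd(33, 207) = 3, so d ≤ 3.
We prove 3 | 5·3^N + 2·9^N for all N ≥ 1 by induction on N.
When N = 1: h(1) = 33 = 3·(11), so 3 | h(1).
Suppose the result is true for N = p, i.e. 3 | h(p). Then
h(p+1) − 9·h(p) = (5·3^(p+1) + 2·9^(p+1)) − 9·(5·3^p + 2·9^p) = (5)·3^p·(3 − 9) = (-30)·3^p. Since 3 | h(p) by the inductive hypothesis, 3 | 9·h(p); and 3 | -30 since -30 = 3·-10. Therefore 3 | h(p+1).
By the principle of mathematical induction, the result holds for all N ≥ 1.
Therefore the largest such d is 3.

d = 3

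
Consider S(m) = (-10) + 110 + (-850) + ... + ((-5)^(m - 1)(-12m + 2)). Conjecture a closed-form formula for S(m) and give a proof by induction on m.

S(m) = 2(-5)^m·m

We claim S(m) = 2(-5)^m·m for all m ≥ 1.
Base step (m = 1): S(1) = -10, and the closed form gives -10. They agree.
Inductive step: assume the claim holds for m = p, so S(p) = 2(-5)^p·p.
Then S(p+1) = S(p) + ((-5)^p(-12p - 10)) = (2(-5)^p·p) + ((-5)^p(-12p - 10)).
Simplifying, S(p+1) = (-5)^(p + 1)(2p + 2) = 2(-5)^(p+1)·(p+1),
which is the closed form with m = p+1.
This completes the induction.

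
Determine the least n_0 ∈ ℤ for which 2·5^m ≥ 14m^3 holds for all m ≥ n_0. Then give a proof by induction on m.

n_0 = 4

At m = 3: 250 < 378, so the inequality fails and n_0 ≥ 4. We prove 2·5^m ≥ 14m^3 for all m ≥ 4.
When m = 4: 2·5^m = 1250 and 14m^3 = 896, so 1250 ≥ 896.
Inductive step: suppose the statement holds for some p ≥ 4, so 2·5^p ≥ 14p^3.
Then 2·5^(p + 1) = 5·(2·5^p) ≥ 5·(14p^3).
Also, for p ≥ 4 we have 5·(14p^3) ≥ 14(p+1)^3, since 5 ≥ (1 + 1/p)^3 for all p ≥ 4.
Combining, 2·5^(p + 1) ≥ 14(p+1)^3.
By the principle of mathematical induction, the result holds for all m ≥ 4.
Hence the smallest such n_0 is 4.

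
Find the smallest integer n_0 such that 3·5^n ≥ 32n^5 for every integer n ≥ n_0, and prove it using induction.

At n = 7: 234375 < 537824, so the inequality fails and n_0 ≥ 8. We prove 3·5^n ≥ 32n^5 for all n ≥ 8.
Base case (n = 8): 3·5^n = 1171875 and 32n^5 = 1048576, so 1171875 ≥ 1048576.
For the inductive step, assume it holds for an arbitrary i ≥ 8, so 3·5^i ≥ 32i^5.
Then 3·5^(i + 1) = 5·(3·5^i) ≥ 5·(32i^5).
Also, for i ≥ 8 we have 5·(32i^5) ≥ 32(i+1)^5, since 5 ≥ (1 + 1/i)^5 for all i ≥ 8.
Combining, 3·5^(i + 1) ≥ 32(i+1)^5.
By induction, the statement is established for all n ≥ 8.
Hence the smallest such n_0 is 8.

n_0 = 8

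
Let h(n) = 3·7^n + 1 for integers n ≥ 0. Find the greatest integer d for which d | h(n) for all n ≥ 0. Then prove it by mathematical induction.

Computing the first values: h(0) = 4 and h(1) = 22; gcd(4, 22) = 2, so d ≤ 2.
We prove 2 | 3·7^n + 1 for all n ≥ 0 by induction on n.
For the base case n = 0: h(0) = 4 = 2·(2), so 2 | h(0).
Suppose the result is true for n = k, i.e. 2 | h(k). Then
h(k+1) = 3·7^(k+1) + 1 = 7·(3·7^k + 1) - 6 = 7·h(k) - 6. The first term is divisible by 2 by the inductive hypothesis, and -6 is divisible by 2. Hence 2 | h(k+1).
Hence, by induction on n, the claim holds for every n ≥ 0.
Therefore the largest such d is 2.

d = 2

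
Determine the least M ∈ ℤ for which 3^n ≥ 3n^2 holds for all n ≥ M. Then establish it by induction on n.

At n = 2: 9 < 12, so the inequality fails and M ≥ 3. We prove 3^n ≥ 3n^2 for all n ≥ 3.
When n = 3: 3^n = 27 and 3n^2 = 27, so 27 ≥ 27.
Inductive step: suppose the statement holds for some i ≥ 3, so 3^i ≥ 3i^2.
Then 3^(i + 1) = 3·(3^i) ≥ 3·(3i^2).
Also, for i ≥ 3 we have 3·(3i^2) ≥ 3(i+1)^2, since 3 ≥ (1 + 1/i)^2 for all i ≥ 3.
Combining, 3^(i + 1) ≥ 3(i+1)^2.
By induction, the statement is established for all n ≥ 3.
Hence the smallest such M is 3.

M = 3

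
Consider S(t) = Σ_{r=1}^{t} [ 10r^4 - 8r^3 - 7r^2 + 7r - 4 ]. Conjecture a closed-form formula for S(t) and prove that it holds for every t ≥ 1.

S(t) = t(2t^4 + 3t^3 - 3t^2 - 2t - 2)

We claim S(t) = t(2t^4 + 3t^3 - 3t^2 - 2t - 2) for all t ≥ 1.
Base case (t = 1): S(1) = -2, and the closed form gives -2. They agree.
Suppose the result is true for t = r, so S(r) = r(2r^4 + 3r^3 - 3r^2 - 2r - 2).
Then S(r+1) = S(r) + (10r^4 + 32r^3 + 29r^2 + 9r - 2) = (r(2r^4 + 3r^3 - 3r^2 - 2r - 2)) + (10r^4 + 32r^3 + 29r^2 + 9r - 2).
Simplifying, S(r+1) = (r + 1)(2r^4 + 11r^3 + 18r^2 + 9r - 2) = (r+1)(2(r+1)^4 + 3(r+1)^3 - 3(r+1)^2 - 2(r+1) - 2),
which is the closed form with t = r+1.
By induction, the statement is established for all t ≥ 1.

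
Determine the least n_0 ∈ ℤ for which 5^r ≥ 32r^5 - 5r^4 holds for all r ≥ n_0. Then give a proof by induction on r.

At r = 8: 390625 < 1028096, so the inequality fails and n_0 ≥ 9. We prove 5^r ≥ 32r^5 - 5r^4 for all r ≥ 9.
Base case (r = 9): 5^r = 1953125 and 32r^5 - 5r^4 = 1856763, so 1953125 ≥ 1856763.
Inductive step: suppose the statement holds for some m ≥ 9, so 5^m ≥ 32m^5 - 5m^4.
Then 5^(m + 1) = 5·(5^m) ≥ 5·(32m^5 - 5m^4).
Also, for m ≥ 9 we have 5·(32m^5 - 5m^4) ≥ 32(m+1)^5 - 5(m+1)^4, since 5·(32m^5 - 5m^4) − (32(m+1)^5 - 5(m+1)^4) = 128m^5 - 180m^4 - 300m^3 - 290m^2 - 140m - 27, which is nonnegative for all m ≥ 9.
Combining, 5^(m + 1) ≥ 32(m+1)^5 - 5(m+1)^4.
This completes the induction.
Hence the smallest such n_0 is 9.

n_0 = 9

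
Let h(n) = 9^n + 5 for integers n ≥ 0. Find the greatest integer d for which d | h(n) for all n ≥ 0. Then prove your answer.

Computing the first values: h(0) = 6 and h(1) = 14; gcd(6, 14) = 2, so d ≤ 2.
We prove 2 | 9^n + 5 for all n ≥ 0 by induction on n.
Base case (n = 0): h(0) = 6 = 2·(3), so 2 | h(0).
Inductive step: assume the claim holds for n = r, i.e. 2 | h(r). Then
h(r+1) = 9^(r+1) + 5 = 9·(9^r + 5) - 40 = 9·h(r) - 40. The first term is divisible by 2 by the inductive hypothesis, and -40 is divisible by 2. Hence 2 | h(r+1).
By the principle of mathematical induction, the result holds for all n ≥ 0.
Therefore the largest such d is 2.

d = 2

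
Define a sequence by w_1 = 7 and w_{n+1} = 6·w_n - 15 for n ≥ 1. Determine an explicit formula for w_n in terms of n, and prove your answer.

Computing the first terms: w_1 = 7, w_2 = 27, w_3 = 147. This suggests w_n = 4·6^(n - 1) + 3.
When n = 1: the formula gives 7 = 7 = w_1.
Suppose the result is true for n = p, so w_p = 4·6^(p - 1) + 3.
Then w_{p+1} = 6·w_p - 15 = 6·(4·6^(p - 1) + 3) - 15 = 4·6^p + 3 = 4·6^((p+1) - 1) + 3,
which is the claimed formula at n = p+1.
Hence, by induction on n, the claim holds for every n ≥ 1.

w_n = 4·6^(n - 1) + 3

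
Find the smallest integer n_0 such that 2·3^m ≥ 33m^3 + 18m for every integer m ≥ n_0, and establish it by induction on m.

At m = 8: 13122 < 17040, so the inequality fails and n_0 ≥ 9. We prove 2·3^m ≥ 33m^3 + 18m for all m ≥ 9.
For the base case m = 9: 2·3^m = 39366 and 33m^3 + 18m = 24219, so 39366 ≥ 24219.
For the inductive step, assume it holds for an arbitrary k ≥ 9, so 2·3^k ≥ 33k^3 + 18k.
Then 2·3^(k + 1) = 3·(2·3^k) ≥ 3·(33k^3 + 18k).
Also, for k ≥ 9 we have 3·(33k^3 + 18k) ≥ 33(k+1)^3 + 18(k+1), since 3·(33k^3 + 18k) − (33(k+1)^3 + 18(k+1)) = 66k^3 - 99k^2 - 63k - 51, which is nonnegative for all k ≥ 9.
Combining, 2·3^(k + 1) ≥ 33(k+1)^3 + 18(k+1).
This completes the induction.
Hence the smallest such n_0 is 9.

n_0 = 9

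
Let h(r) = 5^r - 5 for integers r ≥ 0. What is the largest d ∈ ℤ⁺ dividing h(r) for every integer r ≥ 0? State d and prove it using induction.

Computing the first values: h(0) = -4 and h(1) = 0; gcd(-4, 0) = 4, so d ≤ 4.
We prove 4 | 5^r - 5 for all r ≥ 0 by induction on r.
Base case (r = 0): h(0) = -4 = 4·(-1), so 4 | h(0).
Inductive step: assume the claim holds for r = j, i.e. 4 | h(j). Then
h(j+1) = 5^(j+1) - 5 = 5·(5^j - 5) + 20 = 5·h(j) + 20. The first term is divisible by 4 by the inductive hypothesis, and 20 is divisible by 4. Hence 4 | h(j+1).
Hence, by induction on r, the claim holds for every r ≥ 0.
Therefore the largest such d is 4.

d = 4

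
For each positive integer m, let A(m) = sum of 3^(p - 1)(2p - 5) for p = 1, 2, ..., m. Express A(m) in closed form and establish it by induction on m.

We claim A(m) = 3^m(m - 3) + 3 for all m ≥ 1.
Base step (m = 1): A(1) = -3, and the closed form gives -3. They agree.
For the inductive step, assume it holds for an arbitrary p ≥ 1, so A(p) = 3^p(p - 3) + 3.
Then A(p+1) = A(p) + (3^p(2p - 3)) = (3^p(p - 3) + 3) + (3^p(2p - 3)).
Simplifying, A(p+1) = 3·3^p·p - 6·3^p + 3 = 3^(p+1)((p+1) - 3) + 3,
which is the closed form with m = p+1.
This completes the induction.

A(m) = 3^m(m - 3) + 3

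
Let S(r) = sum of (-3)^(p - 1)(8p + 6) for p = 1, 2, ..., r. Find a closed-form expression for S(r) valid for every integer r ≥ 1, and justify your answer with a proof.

S(r) = -2(-3)^r(r + 1) + 2

We claim S(r) = -2(-3)^r(r + 1) + 2 for all r ≥ 1.
Base case (r = 1): S(1) = 14, and the closed form gives 14. They agree.
Inductive step: suppose the statement holds for some p ≥ 1, so S(p) = -2(-3)^p(p + 1) + 2.
Then S(p+1) = S(p) + ((-3)^p(8p + 14)) = (-2(-3)^p(p + 1) + 2) + ((-3)^p(8p + 14)).
Simplifying, S(p+1) = 6(-3)^p·p + 12(-3)^p + 2 = -2(-3)^(p+1)((p+1) + 1) + 2,
which is the closed form with r = p+1.
Hence, by induction on r, the claim holds for every r ≥ 1.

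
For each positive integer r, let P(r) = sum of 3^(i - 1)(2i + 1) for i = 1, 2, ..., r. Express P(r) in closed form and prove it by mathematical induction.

We claim P(r) = 3^r·r for all r ≥ 1.
Base step (r = 1): P(1) = 3, and the closed form gives 3. They agree.
Suppose the result is true for r = i, so P(i) = 3^i·i.
Then P(i+1) = P(i) + (3^i(2i + 3)) = (3^i·i) + (3^i(2i + 3)).
Simplifying, P(i+1) = 3^(i + 1)(i + 1) = 3^(i+1)·(i+1),
which is the closed form with r = i+1.
By induction, the statement is established for all r ≥ 1.

P(r) = 3^r·r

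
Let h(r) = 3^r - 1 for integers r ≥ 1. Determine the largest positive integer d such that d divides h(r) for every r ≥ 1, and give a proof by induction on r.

Computing the first values: h(1) = 2 and h(2) = 8; gcd(2, 8) = 2, so d ≤ 2.
We prove 2 | 3^r - 1 for all r ≥ 1 by induction on r.
For the base case r = 1: h(1) = 2 = 2·(1), so 2 | h(1).
Inductive step: suppose the statement holds for some k ≥ 1, i.e. 2 | h(k). Then
3^{k+1} − 1^{k+1} = 3·3^k − 1·1^k = 3·(3^k − 1^k) + (2)·1^k. The first term is divisible by 2 by the inductive hypothesis, and the second term (2)·1^k is divisible by 2 since 2 | 2. Hence 2 | h(k+1).
By the principle of mathematical induction, the result holds for all r ≥ 1.
Therefore the largest such d is 2.

d = 2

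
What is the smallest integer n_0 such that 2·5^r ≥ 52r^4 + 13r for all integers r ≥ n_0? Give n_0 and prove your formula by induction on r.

At r = 6: 31250 < 67470, so the inequality fails and n_0 ≥ 7. We prove 2·5^r ≥ 52r^4 + 13r for all r ≥ 7.
For the base case r = 7: 2·5^r = 156250 and 52r^4 + 13r = 124943, so 156250 ≥ 124943.
For the inductive step, assume it holds for an arbitrary p ≥ 7, so 2·5^p ≥ 52p^4 + 13p.
Then 2·5^(p + 1) = 5·(2·5^p) ≥ 5·(52p^4 + 13p).
Also, for p ≥ 7 we have 5·(52p^4 + 13p) ≥ 52(p+1)^4 + 13(p+1), since 5·(52p^4 + 13p) − (52(p+1)^4 + 13(p+1)) = 208p^4 - 208p^3 - 312p^2 - 156p - 65, which is nonnegative for all p ≥ 7.
Combining, 2·5^(p + 1) ≥ 52(p+1)^4 + 13(p+1).
This completes the induction.
Hence the smallest such n_0 is 7.

n_0 = 7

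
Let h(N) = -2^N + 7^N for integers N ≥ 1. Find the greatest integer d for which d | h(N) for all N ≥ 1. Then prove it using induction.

d = 5

Computing the first values: h(1) = 5 and h(2) = 45; gcd(5, 45) = 5, so d ≤ 5.
We prove 5 | -2^N + 7^N for all N ≥ 1 by induction on N.
When N = 1: h(1) = 5 = 5·(1), so 5 | h(1).
Inductive step: assume the claim holds for N = m, i.e. 5 | h(m). Then
7^{m+1} − 2^{m+1} = 7·7^m − 2·2^m = 7·(7^m − 2^m) + (5)·2^m. The first term is divisible by 5 by the inductive hypothesis, and the second term (5)·2^m is divisible by 5 since 5 | 5. Hence 5 | h(m+1).
This completes the induction.
Therefore the largest such d is 5.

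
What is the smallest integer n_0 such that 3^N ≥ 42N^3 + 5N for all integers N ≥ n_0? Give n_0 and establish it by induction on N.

At N = 9: 19683 < 30663, so the inequality fails and n_0 ≥ 10. We prove 3^N ≥ 42N^3 + 5N for all N ≥ 10.
When N = 10: 3^N = 59049 and 42N^3 + 5N = 42050, so 59049 ≥ 42050.
Inductive step: assume the claim holds for N = p, so 3^p ≥ 42p^3 + 5p.
Then 3^(p + 1) = 3·(3^p) ≥ 3·(42p^3 + 5p).
Also, for p ≥ 10 we have 3·(42p^3 + 5p) ≥ 42(p+1)^3 + 5(p+1), since 3·(42p^3 + 5p) − (42(p+1)^3 + 5(p+1)) = 84p^3 - 126p^2 - 116p - 47, which is nonnegative for all p ≥ 10.
Combining, 3^(p + 1) ≥ 42(p+1)^3 + 5(p+1).
This completes the induction.
Hence the smallest such n_0 is 10.

n_0 = 10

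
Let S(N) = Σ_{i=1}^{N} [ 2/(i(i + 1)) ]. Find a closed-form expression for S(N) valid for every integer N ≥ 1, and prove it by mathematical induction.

S(N) = 2N/(N + 1)

We claim S(N) = 2N/(N + 1) for all N ≥ 1.
Base step (N = 1): S(1) = 1, and the closed form gives 1. They agree.
For the inductive step, assume it holds for an arbitrary i ≥ 1, so S(i) = 2i/(i + 1).
Then S(i+1) = S(i) + (2/((i + 1)(i + 2))) = (2i/(i + 1)) + (2/((i + 1)(i + 2))).
Simplifying, S(i+1) = 2(i + 1)/(i + 2) = 2(i+1)/((i+1) + 1),
which is the closed form with N = i+1.
Hence, by induction on N, the claim holds for every N ≥ 1.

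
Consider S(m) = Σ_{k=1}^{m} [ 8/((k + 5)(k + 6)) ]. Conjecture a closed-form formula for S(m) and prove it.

We claim S(m) = 4m/(3(m + 6)) for all m ≥ 1.
Base case (m = 1): S(1) = 4/21, and the closed form gives 4/21. They agree.
Suppose the result is true for m = k, so S(k) = 4k/(3(k + 6)).
Then S(k+1) = S(k) + (8/((k + 6)(k + 7))) = (4k/(3(k + 6))) + (8/((k + 6)(k + 7))).
Simplifying, S(k+1) = 4(k + 1)/(3(k + 7)) = 4(k+1)/(3((k+1) + 6)),
which is the closed form with m = k+1.
By the principle of mathematical induction, the result holds for all m ≥ 1.

S(m) = 4m/(3(m + 6))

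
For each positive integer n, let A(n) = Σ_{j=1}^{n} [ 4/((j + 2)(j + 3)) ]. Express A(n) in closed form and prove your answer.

A(n) = 4n/(3(n + 3))

We claim A(n) = 4n/(3(n + 3)) for all n ≥ 1.
Base case (n = 1): A(1) = 1/3, and the closed form gives 1/3. They agree.
For the inductive step, assume it holds for an arbitrary j ≥ 1, so A(j) = 4j/(3(j + 3)).
Then A(j+1) = A(j) + (4/((j + 3)(j + 4))) = (4j/(3(j + 3))) + (4/((j + 3)(j + 4))).
Simplifying, A(j+1) = 4(j + 1)/(3(j + 4)) = 4(j+1)/(3((j+1) + 3)),
which is the closed form with n = j+1.
By induction, the statement is established for all n ≥ 1.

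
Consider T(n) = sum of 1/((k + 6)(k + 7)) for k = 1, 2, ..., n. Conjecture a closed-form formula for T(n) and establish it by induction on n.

We claim T(n) = n/(7(n + 7)) for all n ≥ 1.
Base step (n = 1): T(1) = 1/56, and the closed form gives 1/56. They agree.
Inductive step: assume the claim holds for n = k, so T(k) = k/(7(k + 7)).
Then T(k+1) = T(k) + (1/((k + 7)(k + 8))) = (k/(7(k + 7))) + (1/((k + 7)(k + 8))).
Simplifying, T(k+1) = (k + 1)/(7(k + 8)) = (k+1)/(7((k+1) + 7)),
which is the closed form with n = k+1.
Hence, by induction on n, the claim holds for every n ≥ 1.

T(n) = n/(7(n + 7))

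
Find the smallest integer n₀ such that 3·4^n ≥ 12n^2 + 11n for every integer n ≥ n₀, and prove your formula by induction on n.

n₀ = 3

At n = 2: 48 < 70, so the inequality fails and n₀ ≥ 3. We prove 3·4^n ≥ 12n^2 + 11n for all n ≥ 3.
For the base case n = 3: 3·4^n = 192 and 12n^2 + 11n = 141, so 192 ≥ 141.
Inductive step: suppose the statement holds for some p ≥ 3, so 3·4^p ≥ 12p^2 + 11p.
Then 3·4^(p + 1) = 4·(3·4^p) ≥ 4·(12p^2 + 11p).
Also, for p ≥ 3 we have 4·(12p^2 + 11p) ≥ 12(p+1)^2 + 11(p+1), since 4·(12p^2 + 11p) − (12(p+1)^2 + 11(p+1)) = 36p^2 + 9p - 23, which is nonnegative for all p ≥ 3.
Combining, 3·4^(p + 1) ≥ 12(p+1)^2 + 11(p+1).
By induction, the statement is established for all n ≥ 3.
Hence the smallest such n₀ is 3.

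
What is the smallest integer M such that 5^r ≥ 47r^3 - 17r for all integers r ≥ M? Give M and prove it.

At r = 5: 3125 < 5790, so the inequality fails and M ≥ 6. We prove 5^r ≥ 47r^3 - 17r for all r ≥ 6.
Base step (r = 6): 5^r = 15625 and 47r^3 - 17r = 10050, so 15625 ≥ 10050.
For the inductive step, assume it holds for an arbitrary i ≥ 6, so 5^i ≥ 47i^3 - 17i.
Then 5^(i + 1) = 5·(5^i) ≥ 5·(47i^3 - 17i).
Also, for i ≥ 6 we have 5·(47i^3 - 17i) ≥ 47(i+1)^3 - 17(i+1), since 5·(47i^3 - 17i) − (47(i+1)^3 - 17(i+1)) = 188i^3 - 141i^2 - 209i - 30, which is nonnegative for all i ≥ 6.
Combining, 5^(i + 1) ≥ 47(i+1)^3 - 17(i+1).
This completes the induction.
Hence the smallest such M is 6.

M = 6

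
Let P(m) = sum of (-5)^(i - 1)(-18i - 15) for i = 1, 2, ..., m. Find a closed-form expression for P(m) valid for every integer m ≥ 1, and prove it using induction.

We claim P(m) = 3(-5)^m(m + 1) - 3 for all m ≥ 1.
When m = 1: P(1) = -33, and the closed form gives -33. They agree.
Inductive step: suppose the statement holds for some i ≥ 1, so P(i) = 3(-5)^i(i + 1) - 3.
Then P(i+1) = P(i) + ((-5)^i(-18i - 33)) = (3(-5)^i(i + 1) - 3) + ((-5)^i(-18i - 33)).
Simplifying, P(i+1) = -15(-5)^i·i - 30(-5)^i - 3 = 3(-5)^(i+1)((i+1) + 1) - 3,
which is the closed form with m = i+1.
By induction, the statement is established for all m ≥ 1.

P(m) = 3(-5)^m(m + 1) - 3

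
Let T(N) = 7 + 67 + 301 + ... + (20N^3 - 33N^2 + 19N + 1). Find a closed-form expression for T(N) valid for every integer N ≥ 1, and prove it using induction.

We claim T(N) = N(5N^3 - N^2 - 2N + 5) for all N ≥ 1.
When N = 1: T(1) = 7, and the closed form gives 7. They agree.
For the inductive step, assume it holds for an arbitrary p ≥ 1, so T(p) = p(5p^3 - p^2 - 2p + 5).
Then T(p+1) = T(p) + (20p^3 + 27p^2 + 13p + 7) = (p(5p^3 - p^2 - 2p + 5)) + (20p^3 + 27p^2 + 13p + 7).
Simplifying, T(p+1) = (p + 1)(5p^3 + 14p^2 + 11p + 7) = (p+1)(5(p+1)^3 - (p+1)^2 - 2(p+1) + 5),
which is the closed form with N = p+1.
Hence, by induction on N, the claim holds for every N ≥ 1.

T(N) = N(5N^3 - N^2 - 2N + 5)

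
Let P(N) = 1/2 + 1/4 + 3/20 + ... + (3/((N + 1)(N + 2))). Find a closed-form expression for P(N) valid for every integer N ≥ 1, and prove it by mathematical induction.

P(N) = 3N/(2(N + 2))

We claim P(N) = 3N/(2(N + 2)) for all N ≥ 1.
When N = 1: P(1) = 1/2, and the closed form gives 1/2. They agree.
For the inductive step, assume it holds for an arbitrary i ≥ 1, so P(i) = 3i/(2(i + 2)).
Then P(i+1) = P(i) + (3/((i + 2)(i + 3))) = (3i/(2(i + 2))) + (3/((i + 2)(i + 3))).
Simplifying, P(i+1) = 3(i + 1)/(2(i + 3)) = 3(i+1)/(2((i+1) + 2)),
which is the closed form with N = i+1.
Hence, by induction on N, the claim holds for every N ≥ 1.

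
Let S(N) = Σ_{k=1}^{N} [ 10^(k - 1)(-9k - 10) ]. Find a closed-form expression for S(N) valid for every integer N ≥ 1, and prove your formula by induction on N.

We claim S(N) = -10^N(N + 1) + 1 for all N ≥ 1.
Base step (N = 1): S(1) = -19, and the closed form gives -19. They agree.
For the inductive step, assume it holds for an arbitrary k ≥ 1, so S(k) = -10^k(k + 1) + 1.
Then S(k+1) = S(k) + (10^k(-9k - 19)) = (-10^k(k + 1) + 1) + (10^k(-9k - 19)).
Simplifying, S(k+1) = -10·10^k·k - 20·10^k + 1 = -10^(k+1)((k+1) + 1) + 1,
which is the closed form with N = k+1.
By the principle of mathematical induction, the result holds for all N ≥ 1.

S(N) = -10^N(N + 1) + 1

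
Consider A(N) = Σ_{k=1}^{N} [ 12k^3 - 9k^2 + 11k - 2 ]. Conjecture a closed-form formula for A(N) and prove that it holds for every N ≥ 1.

We claim A(N) = N(3N^3 + 3N^2 + 4N + 2) for all N ≥ 1.
When N = 1: A(1) = 12, and the closed form gives 12. They agree.
Inductive step: suppose the statement holds for some k ≥ 1, so A(k) = k(3k^3 + 3k^2 + 4k + 2).
Then A(k+1) = A(k) + (12k^3 + 27k^2 + 29k + 12) = (k(3k^3 + 3k^2 + 4k + 2)) + (12k^3 + 27k^2 + 29k + 12).
Simplifying, A(k+1) = (k + 1)(3k^3 + 12k^2 + 19k + 12) = (k+1)(3(k+1)^3 + 3(k+1)^2 + 4(k+1) + 2),
which is the closed form with N = k+1.
Hence, by induction on N, the claim holds for every N ≥ 1.

A(N) = N(3N^3 + 3N^2 + 4N + 2)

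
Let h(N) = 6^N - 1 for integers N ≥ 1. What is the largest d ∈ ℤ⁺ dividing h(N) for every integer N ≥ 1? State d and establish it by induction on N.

Computing the first values: h(1) = 5 and h(2) = 35; gcd(5, 35) = 5, so d ≤ 5.
We prove 5 | 6^N - 1 for all N ≥ 1 by induction on N.
For the base case N = 1: h(1) = 5 = 5·(1), so 5 | h(1).
Inductive step: suppose the statement holds for some i ≥ 1, i.e. 5 | h(i). Then
6^{i+1} − 1^{i+1} = 6·6^i − 1·1^i = 6·(6^i − 1^i) + (5)·1^i. The first term is divisible by 5 by the inductive hypothesis, and the second term (5)·1^i is divisible by 5 since 5 | 5. Hence 5 | h(i+1).
By induction, the statement is established for all N ≥ 1.
Therefore the largest such d is 5.

d = 5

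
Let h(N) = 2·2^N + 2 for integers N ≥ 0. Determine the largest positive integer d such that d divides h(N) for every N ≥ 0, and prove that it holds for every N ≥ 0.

d = 2

Computing the first values: h(0) = 4 and h(1) = 6; gcd(4, 6) = 2, so d ≤ 2.
We prove 2 | 2·2^N + 2 for all N ≥ 0 by induction on N.
When N = 0: h(0) = 4 = 2·(2), so 2 | h(0).
For the inductive step, assume it holds for an arbitrary m ≥ 0, i.e. 2 | h(m). Then
h(m+1) = 2·2^(m+1) + 2 = 2·(2·2^m + 2) - 2 = 2·h(m) - 2. The first term is divisible by 2 by the inductive hypothesis, and -2 is divisible by 2. Hence 2 | h(m+1).
By the principle of mathematical induction, the result holds for all N ≥ 0.
Therefore the largest such d is 2.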